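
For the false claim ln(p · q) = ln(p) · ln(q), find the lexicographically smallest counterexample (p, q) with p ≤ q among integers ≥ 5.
(p, q) = (5, 5)

Substituting (5, 5) into the claim:
LHS = ln(5 · 5) = ln(25) ≈ 3.219
RHS = ln(5) · ln(5) = ln(5)² ≈ 2.59

Since LHS ≠ RHS, this pair disproves the claim, and no lexicographically smaller pair (p ≤ q, integers ≥ 5) does.

For instance (7, 9) is also a counterexample (LHS = ln(63) ≈ 4.143, RHS = ln(7)·ln(9) ≈ 4.276), but it's lexicographically larger.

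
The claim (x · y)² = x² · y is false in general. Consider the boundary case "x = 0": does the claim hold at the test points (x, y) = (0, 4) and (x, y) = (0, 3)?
Yes, holds at both test points

At (0, 4): LHS = 0, RHS = 0 → equal
At (0, 3): LHS = 0, RHS = 0 → equal

So the claim does hold at both of these boundary points, even though it is not an identity.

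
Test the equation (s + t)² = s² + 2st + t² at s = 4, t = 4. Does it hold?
Holds

Substituting s = 4, t = 4:

LHS = (4 + 4)² = 64
RHS = 4² + 2·4·4 + 4² = 64

LHS = RHS, so the equation holds at this point.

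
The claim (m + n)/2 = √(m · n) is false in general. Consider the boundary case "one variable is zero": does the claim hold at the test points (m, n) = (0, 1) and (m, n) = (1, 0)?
No, fails at both test points

At (0, 1): LHS = 1/2 ≠ RHS = 0
At (1, 0): LHS = 1/2 ≠ RHS = 0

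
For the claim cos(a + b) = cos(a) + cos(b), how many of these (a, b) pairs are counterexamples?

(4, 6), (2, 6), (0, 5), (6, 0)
Testing each pair:
(4, 6): LHS = cos(10) ≈ -0.8391, RHS = cos(4) + cos(6) ≈ 0.3065 → counterexample
(2, 6): LHS = cos(8) ≈ -0.1455, RHS = cos(2) + cos(6) ≈ 0.544 → counterexample
(0, 5): LHS = cos(5) ≈ 0.2837, RHS = cos(5) + 1 ≈ 1.284 → counterexample
(6, 0): LHS = cos(6) ≈ 0.9602, RHS = cos(6) + 1 ≈ 1.96 → counterexample

That makes 4 counterexamples.

Answer: 4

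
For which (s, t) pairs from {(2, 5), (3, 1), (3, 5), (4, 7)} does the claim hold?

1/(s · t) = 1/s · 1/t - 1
None

Testing each pair:
(2, 5): LHS = 1/10, RHS = -9/10 → fails
(3, 1): LHS = 1/3, RHS = -2/3 → fails
(3, 5): LHS = 1/15, RHS = -14/15 → fails
(4, 7): LHS = 1/28, RHS = -27/28 → fails

No pair satisfies the claim.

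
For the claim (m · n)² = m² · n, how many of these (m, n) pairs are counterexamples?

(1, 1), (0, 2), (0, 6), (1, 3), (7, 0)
1

Testing each pair:
(1, 1): LHS = 1, RHS = 1 → satisfies claim
(0, 2): LHS = 0, RHS = 0 → satisfies claim
(0, 6): LHS = 0, RHS = 0 → satisfies claim
(1, 3): LHS = 9, RHS = 3 → counterexample
(7, 0): LHS = 0, RHS = 0 → satisfies claim

That makes 1 counterexample.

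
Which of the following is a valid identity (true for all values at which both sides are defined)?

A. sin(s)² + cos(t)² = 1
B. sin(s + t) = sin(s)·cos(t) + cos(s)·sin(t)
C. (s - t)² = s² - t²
B

A: fails at (2, 3) — LHS = sin(2)² + cos(3)² ≈ 1.807, RHS = 1.
B: holds — e.g. at (1, 1), both sides equal sin(2) ≈ 0.9093.
C: fails at (6, 7) — LHS = 1, RHS = -13.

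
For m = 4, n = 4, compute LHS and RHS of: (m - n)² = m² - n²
LHS = (4 - 4)² = 0
RHS = 4² - 4² = 0

LHS = RHS: the two sides agree.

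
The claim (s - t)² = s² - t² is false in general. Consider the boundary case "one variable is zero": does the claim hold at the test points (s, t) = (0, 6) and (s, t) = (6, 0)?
Only at (6, 0)

At (0, 6): LHS = 36 ≠ RHS = -36
At (6, 0): LHS = 36, RHS = 36 → equal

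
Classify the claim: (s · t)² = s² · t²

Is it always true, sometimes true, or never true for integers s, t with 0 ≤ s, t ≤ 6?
The identity holds for every pair in the range. For instance at (s, t) = (6, 2): both sides equal 144.

Answer: Always true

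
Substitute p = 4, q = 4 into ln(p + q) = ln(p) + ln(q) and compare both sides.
LHS = ln(4 + 4) = ln(8) ≈ 2.079
RHS = ln(4) + ln(4) = 2·ln(4) ≈ 2.773

LHS ≠ RHS (they differ by about 0.6931), so the equation does not hold here.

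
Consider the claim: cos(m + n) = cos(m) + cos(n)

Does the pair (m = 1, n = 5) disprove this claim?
Yes

Substituting m = 1, n = 5:
LHS = cos(1 + 5) = cos(6) ≈ 0.9602
RHS = cos(1) + cos(5) ≈ 0.824

Since LHS ≠ RHS, this pair disproves the claim.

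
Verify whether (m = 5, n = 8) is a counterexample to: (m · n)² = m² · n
Substituting m = 5, n = 8:
LHS = (5 · 8)² = 1600
RHS = 5² · 8 = 200

Since LHS ≠ RHS, this pair disproves the claim.

Answer: Yes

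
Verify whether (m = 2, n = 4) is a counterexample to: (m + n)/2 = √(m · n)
Yes

Substituting m = 2, n = 4:
LHS = (2 + 4)/2 = 3
RHS = √(2 · 4) = 2·√(2) ≈ 2.828

Since LHS ≠ RHS, this pair disproves the claim.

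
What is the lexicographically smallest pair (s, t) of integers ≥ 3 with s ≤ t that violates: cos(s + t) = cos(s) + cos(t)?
Substituting (3, 3) into the claim:
LHS = cos(3 + 3) = cos(6) ≈ 0.9602
RHS = cos(3) + cos(3) = 2·cos(3) ≈ -1.98

Since LHS ≠ RHS, this pair disproves the claim, and no lexicographically smaller pair (s ≤ t, integers ≥ 3) does.

For instance (3, 7) is also a counterexample (LHS = cos(10) ≈ -0.8391, RHS = cos(3) + cos(7) ≈ -0.2361), but it's lexicographically larger.

Answer: (s, t) = (3, 3)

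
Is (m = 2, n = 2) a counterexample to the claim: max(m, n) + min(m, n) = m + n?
Substituting m = 2, n = 2:
LHS = max(2, 2) + min(2, 2) = 4
RHS = 2 + 2 = 4

The sides agree, so this pair does not disprove the claim.

Answer: No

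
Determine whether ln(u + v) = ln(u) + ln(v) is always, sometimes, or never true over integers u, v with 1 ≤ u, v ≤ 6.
It holds at (u, v) = (2, 2) (both sides equal ln(4) ≈ 1.386), but fails at (u, v) = (1, 5) (LHS = ln(6) ≈ 1.792, RHS = ln(5) ≈ 1.609).

Answer: Sometimes true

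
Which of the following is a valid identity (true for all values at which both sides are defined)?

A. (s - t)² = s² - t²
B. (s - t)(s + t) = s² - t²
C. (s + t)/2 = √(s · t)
B

A: fails at (1, 5) — LHS = 16, RHS = -24.
B: holds — e.g. at (5, 5), both sides equal 0.
C: fails at (3, 4) — LHS = 7/2, RHS = 2·√(3) ≈ 3.464.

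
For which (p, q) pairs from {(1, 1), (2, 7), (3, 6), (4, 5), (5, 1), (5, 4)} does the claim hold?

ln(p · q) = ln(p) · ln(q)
(1, 1)

Testing each pair:
(1, 1): LHS = 0, RHS = 0 → holds
(2, 7): LHS = ln(14) ≈ 2.639, RHS = ln(2)·ln(7) ≈ 1.349 → fails
(3, 6): LHS = ln(18) ≈ 2.89, RHS = ln(3)·ln(6) ≈ 1.968 → fails
(4, 5): LHS = ln(20) ≈ 2.996, RHS = ln(4)·ln(5) ≈ 2.231 → fails
(5, 1): LHS = ln(5) ≈ 1.609, RHS = 0 → fails
(5, 4): LHS = ln(20) ≈ 2.996, RHS = ln(4)·ln(5) ≈ 2.231 → fails

1 of 6 pairs satisfies the claim.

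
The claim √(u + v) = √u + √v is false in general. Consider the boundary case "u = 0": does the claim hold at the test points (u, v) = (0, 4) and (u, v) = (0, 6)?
Yes, holds at both test points

At (0, 4): LHS = 2, RHS = 2 → equal
At (0, 6): LHS = √(6) ≈ 2.449, RHS = √(6) ≈ 2.449 → equal

So the claim does hold at both of these boundary points, even though it is not an identity.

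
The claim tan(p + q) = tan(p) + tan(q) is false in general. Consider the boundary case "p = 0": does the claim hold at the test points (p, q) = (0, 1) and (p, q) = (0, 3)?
At (0, 1): LHS = tan(1) ≈ 1.557, RHS = tan(1) ≈ 1.557 → equal
At (0, 3): LHS = tan(3) ≈ -0.1425, RHS = tan(3) ≈ -0.1425 → equal

So the claim does hold at both of these boundary points, even though it is not an identity.

Answer: Yes, holds at both test points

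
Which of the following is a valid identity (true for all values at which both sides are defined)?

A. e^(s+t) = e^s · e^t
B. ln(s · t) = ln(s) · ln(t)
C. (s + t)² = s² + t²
A

A: holds — e.g. at (1, 3), both sides equal e^4 ≈ 54.6.
B: fails at (3, 7) — LHS = ln(21) ≈ 3.045, RHS = ln(3)·ln(7) ≈ 2.138.
C: fails at (3, 7) — LHS = 100, RHS = 58.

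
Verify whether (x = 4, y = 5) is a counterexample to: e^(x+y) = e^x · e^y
Substituting x = 4, y = 5:
LHS = e^(4+5) = e^9 ≈ 8103
RHS = e^4 · e^5 = e^9 ≈ 8103

The sides agree, so this pair does not disprove the claim.

Answer: No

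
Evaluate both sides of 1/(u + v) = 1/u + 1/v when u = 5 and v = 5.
LHS = 1/(5 + 5) = 1/10
RHS = 1/5 + 1/5 = 2/5

LHS ≠ RHS, so the equation does not hold here.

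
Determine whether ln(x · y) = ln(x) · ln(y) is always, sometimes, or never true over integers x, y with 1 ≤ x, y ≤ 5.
It holds at (x, y) = (1, 1) (both sides equal 0), but fails at (x, y) = (2, 4) (LHS = ln(8) ≈ 2.079, RHS = ln(2)·ln(4) ≈ 0.9609).

Answer: Sometimes true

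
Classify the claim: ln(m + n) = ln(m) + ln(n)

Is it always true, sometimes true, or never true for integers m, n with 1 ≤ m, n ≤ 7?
Sometimes true

It holds at (m, n) = (2, 2) (both sides equal ln(4) ≈ 1.386), but fails at (m, n) = (5, 4) (LHS = ln(9) ≈ 2.197, RHS = ln(4) + ln(5) ≈ 2.996).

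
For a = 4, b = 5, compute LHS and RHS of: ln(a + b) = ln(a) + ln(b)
LHS = ln(4 + 5) = ln(9) ≈ 2.197
RHS = ln(4) + ln(5) ≈ 2.996

LHS ≠ RHS (they differ by about 0.7985), so the equation does not hold here.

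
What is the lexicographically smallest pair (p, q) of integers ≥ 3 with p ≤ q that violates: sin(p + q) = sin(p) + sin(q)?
(p, q) = (3, 3)

Substituting (3, 3) into the claim:
LHS = sin(3 + 3) = sin(6) ≈ -0.2794
RHS = sin(3) + sin(3) = 2·sin(3) ≈ 0.2822

Since LHS ≠ RHS, this pair disproves the claim, and no lexicographically smaller pair (p ≤ q, integers ≥ 3) does.

For instance (5, 6) is also a counterexample (LHS = sin(11) ≈ -1, RHS = sin(5) + sin(6) ≈ -1.238), but it's lexicographically larger.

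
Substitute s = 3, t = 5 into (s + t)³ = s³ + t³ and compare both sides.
LHS = (3 + 5)³ = 512
RHS = 3³ + 5³ = 152

LHS ≠ RHS, so the equation does not hold here.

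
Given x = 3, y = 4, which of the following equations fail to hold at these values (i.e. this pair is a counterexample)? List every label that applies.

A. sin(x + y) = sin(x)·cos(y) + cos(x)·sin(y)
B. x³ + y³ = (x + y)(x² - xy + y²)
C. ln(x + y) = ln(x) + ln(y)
C

Evaluating each claim at the given values:
A. LHS = sin(7) ≈ 0.657, RHS = sin(3)·cos(4) + sin(4)·cos(3) ≈ 0.657 → holds here (LHS = RHS)
B. LHS = 91, RHS = 91 → holds here (LHS = RHS)
C. LHS = ln(7) ≈ 1.946, RHS = ln(3) + ln(4) ≈ 2.485 → fails here (LHS ≠ RHS)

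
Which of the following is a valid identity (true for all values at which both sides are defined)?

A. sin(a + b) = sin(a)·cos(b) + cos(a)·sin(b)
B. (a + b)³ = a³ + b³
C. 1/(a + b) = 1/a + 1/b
A: holds — e.g. at (3, 7), both sides equal sin(10) ≈ -0.544.
B: fails at (2, 2) — LHS = 64, RHS = 16.
C: fails at (2, 7) — LHS = 1/9, RHS = 9/14.

Answer: A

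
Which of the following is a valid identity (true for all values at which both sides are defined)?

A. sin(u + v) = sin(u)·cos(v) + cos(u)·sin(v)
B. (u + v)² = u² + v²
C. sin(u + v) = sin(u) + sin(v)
A

A: holds — e.g. at (2, 3), both sides equal sin(5) ≈ -0.9589.
B: fails at (2, 5) — LHS = 49, RHS = 29.
C: fails at (2, 3) — LHS = sin(5) ≈ -0.9589, RHS = sin(3) + sin(2) ≈ 1.05.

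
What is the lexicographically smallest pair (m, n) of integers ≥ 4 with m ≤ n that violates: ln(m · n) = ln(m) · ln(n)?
(m, n) = (4, 4)

Substituting (4, 4) into the claim:
LHS = ln(4 · 4) = ln(16) ≈ 2.773
RHS = ln(4) · ln(4) = ln(4)² ≈ 1.922

Since LHS ≠ RHS, this pair disproves the claim, and no lexicographically smaller pair (m ≤ n, integers ≥ 4) does.

For instance (8, 8) is also a counterexample (LHS = ln(64) ≈ 4.159, RHS = ln(8)² ≈ 4.324), but it's lexicographically larger.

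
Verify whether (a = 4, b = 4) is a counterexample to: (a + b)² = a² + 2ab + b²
No

Substituting a = 4, b = 4:
LHS = (4 + 4)² = 64
RHS = 4² + 2·4·4 + 4² = 64

The sides agree, so this pair does not disprove the claim.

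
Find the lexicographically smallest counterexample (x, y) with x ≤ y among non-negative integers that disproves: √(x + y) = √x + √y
At (0, 0): both sides equal 0, so it holds there.
At (0, 4): both sides equal 2, so it holds there.

Substituting (1, 1) into the claim:
LHS = √(1 + 1) = √(2) ≈ 1.414
RHS = √1 + √1 = 2

Since LHS ≠ RHS, this pair disproves the claim, and no lexicographically smaller pair (x ≤ y, non-negative integers) does.

For instance (3, 5) is also a counterexample (LHS = 2·√(2) ≈ 2.828, RHS = √(3) + √(5) ≈ 3.968), but it's lexicographically larger.

Answer: (x, y) = (1, 1)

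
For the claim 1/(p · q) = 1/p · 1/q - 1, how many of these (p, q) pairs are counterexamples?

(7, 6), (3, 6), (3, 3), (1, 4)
4

Testing each pair:
(7, 6): LHS = 1/42, RHS = -41/42 → counterexample
(3, 6): LHS = 1/18, RHS = -17/18 → counterexample
(3, 3): LHS = 1/9, RHS = -8/9 → counterexample
(1, 4): LHS = 1/4, RHS = -3/4 → counterexample

That makes 4 counterexamples.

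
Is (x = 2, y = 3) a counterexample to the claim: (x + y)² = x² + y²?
Yes

Substituting x = 2, y = 3:
LHS = (2 + 3)² = 25
RHS = 2² + 3² = 13

Since LHS ≠ RHS, this pair disproves the claim.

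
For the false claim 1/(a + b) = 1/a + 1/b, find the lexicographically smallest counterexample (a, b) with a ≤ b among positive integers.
Substituting (1, 1) into the claim:
LHS = 1/(1 + 1) = 1/2
RHS = 1/1 + 1/1 = 2

Since LHS ≠ RHS, this pair disproves the claim, and no lexicographically smaller pair (a ≤ b, positive integers) does.

For instance (7, 7) is also a counterexample (LHS = 1/14, RHS = 2/7), but it's lexicographically larger.

Answer: (a, b) = (1, 1)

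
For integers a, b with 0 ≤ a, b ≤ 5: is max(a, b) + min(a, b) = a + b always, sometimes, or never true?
Always true

The identity holds for every pair in the range. For instance at (a, b) = (4, 4): both sides equal 8.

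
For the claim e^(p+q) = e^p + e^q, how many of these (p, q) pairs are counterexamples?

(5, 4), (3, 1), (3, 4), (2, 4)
Testing each pair:
(5, 4): LHS = e^9 ≈ 8103, RHS = e^4 + e^5 ≈ 203 → counterexample
(3, 1): LHS = e^4 ≈ 54.6, RHS = e + e^3 ≈ 22.8 → counterexample
(3, 4): LHS = e^7 ≈ 1097, RHS = e^3 + e^4 ≈ 74.68 → counterexample
(2, 4): LHS = e^6 ≈ 403.4, RHS = e^2 + e^4 ≈ 61.99 → counterexample

That makes 4 counterexamples.

Answer: 4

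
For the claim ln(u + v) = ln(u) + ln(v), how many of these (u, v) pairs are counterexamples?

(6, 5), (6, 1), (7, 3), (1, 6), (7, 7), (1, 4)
6

Testing each pair:
(6, 5): LHS = ln(11) ≈ 2.398, RHS = ln(5) + ln(6) ≈ 3.401 → counterexample
(6, 1): LHS = ln(7) ≈ 1.946, RHS = ln(6) ≈ 1.792 → counterexample
(7, 3): LHS = ln(10) ≈ 2.303, RHS = ln(3) + ln(7) ≈ 3.045 → counterexample
(1, 6): LHS = ln(7) ≈ 1.946, RHS = ln(6) ≈ 1.792 → counterexample
(7, 7): LHS = ln(14) ≈ 2.639, RHS = 2·ln(7) ≈ 3.892 → counterexample
(1, 4): LHS = ln(5) ≈ 1.609, RHS = ln(4) ≈ 1.386 → counterexample

That makes 6 counterexamples.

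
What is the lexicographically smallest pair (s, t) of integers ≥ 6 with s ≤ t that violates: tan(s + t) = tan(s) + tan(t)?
(s, t) = (6, 6)

Substituting (6, 6) into the claim:
LHS = tan(6 + 6) = tan(12) ≈ -0.6359
RHS = tan(6) + tan(6) = 2·tan(6) ≈ -0.582

Since LHS ≠ RHS, this pair disproves the claim, and no lexicographically smaller pair (s ≤ t, integers ≥ 6) does.

For instance (8, 11) is also a counterexample (LHS = tan(19) ≈ 0.1516, RHS = tan(11) + tan(8) ≈ -232.8), but it's lexicographically larger.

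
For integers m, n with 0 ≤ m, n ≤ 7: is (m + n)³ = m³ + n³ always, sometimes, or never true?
It holds at (m, n) = (6, 0) (both sides equal 216), but fails at (m, n) = (5, 4) (LHS = 729, RHS = 189).

Answer: Sometimes true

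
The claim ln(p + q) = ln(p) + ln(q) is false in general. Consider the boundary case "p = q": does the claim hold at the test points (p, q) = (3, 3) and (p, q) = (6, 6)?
No, fails at both test points

At (3, 3): LHS = ln(6) ≈ 1.792 ≠ RHS = 2·ln(3) ≈ 2.197
At (6, 6): LHS = ln(12) ≈ 2.485 ≠ RHS = 2·ln(6) ≈ 3.584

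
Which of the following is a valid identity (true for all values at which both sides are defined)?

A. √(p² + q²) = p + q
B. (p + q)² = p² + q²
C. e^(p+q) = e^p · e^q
A: fails at (5, 8) — LHS = √(89) ≈ 9.434, RHS = 13.
B: fails at (3, 3) — LHS = 36, RHS = 18.
C: holds — e.g. at (3, 7), both sides equal e^10 ≈ 22026.5.

Answer: C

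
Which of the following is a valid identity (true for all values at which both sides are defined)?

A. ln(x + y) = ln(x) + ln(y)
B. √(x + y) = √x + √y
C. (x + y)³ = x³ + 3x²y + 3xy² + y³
A: fails at (3, 5) — LHS = ln(8) ≈ 2.079, RHS = ln(3) + ln(5) ≈ 2.708.
B: fails at (3, 3) — LHS = √(6) ≈ 2.449, RHS = 2·√(3) ≈ 3.464.
C: holds — e.g. at (2, 2), both sides equal 64.

Answer: C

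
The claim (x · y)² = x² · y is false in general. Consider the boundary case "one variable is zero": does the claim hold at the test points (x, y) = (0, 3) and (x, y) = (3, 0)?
At (0, 3): LHS = 0, RHS = 0 → equal
At (3, 0): LHS = 0, RHS = 0 → equal

So the claim does hold at both of these boundary points, even though it is not an identity.

Answer: Yes, holds at both test points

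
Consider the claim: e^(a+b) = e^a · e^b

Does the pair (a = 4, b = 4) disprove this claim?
No

Substituting a = 4, b = 4:
LHS = e^(4+4) = e^8 ≈ 2981
RHS = e^4 · e^4 = e^8 ≈ 2981

The sides agree, so this pair does not disprove the claim.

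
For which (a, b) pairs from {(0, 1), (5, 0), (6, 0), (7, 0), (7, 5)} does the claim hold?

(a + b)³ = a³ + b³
(0, 1), (5, 0), (6, 0), (7, 0)

Testing each pair:
(0, 1): LHS = 1, RHS = 1 → holds
(5, 0): LHS = 125, RHS = 125 → holds
(6, 0): LHS = 216, RHS = 216 → holds
(7, 0): LHS = 343, RHS = 343 → holds
(7, 5): LHS = 1728, RHS = 468 → fails

4 of 5 pairs satisfy the claim.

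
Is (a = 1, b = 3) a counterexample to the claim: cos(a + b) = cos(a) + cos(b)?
Substituting a = 1, b = 3:
LHS = cos(1 + 3) = cos(4) ≈ -0.6536
RHS = cos(1) + cos(3) ≈ -0.4497

Since LHS ≠ RHS, this pair disproves the claim.

Answer: Yes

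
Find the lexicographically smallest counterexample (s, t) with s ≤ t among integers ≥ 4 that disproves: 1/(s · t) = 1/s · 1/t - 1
Substituting (4, 4) into the claim:
LHS = 1/(4 · 4) = 1/16
RHS = 1/4 · 1/4 - 1 = -15/16

Since LHS ≠ RHS, this pair disproves the claim, and no lexicographically smaller pair (s ≤ t, integers ≥ 4) does.

For instance (6, 6) is also a counterexample (LHS = 1/36, RHS = -35/36), but it's lexicographically larger.

Answer: (s, t) = (4, 4)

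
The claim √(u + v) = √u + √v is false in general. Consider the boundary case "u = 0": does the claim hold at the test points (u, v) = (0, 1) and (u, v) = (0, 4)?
At (0, 1): LHS = 1, RHS = 1 → equal
At (0, 4): LHS = 2, RHS = 2 → equal

So the claim does hold at both of these boundary points, even though it is not an identity.

Answer: Yes, holds at both test points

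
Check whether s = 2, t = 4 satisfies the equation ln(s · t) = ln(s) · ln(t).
Fails

Substituting s = 2, t = 4:

LHS = ln(2 · 4) = ln(8) ≈ 2.079
RHS = ln(2) · ln(4) ≈ 0.9609

LHS ≠ RHS, so the equation does not hold at this point.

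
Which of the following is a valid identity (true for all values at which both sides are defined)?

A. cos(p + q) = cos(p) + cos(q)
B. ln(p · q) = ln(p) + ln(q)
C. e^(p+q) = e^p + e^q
B

A: fails at (1, 2) — LHS = cos(3) ≈ -0.99, RHS = cos(2) + cos(1) ≈ 0.1242.
B: holds — e.g. at (1, 5), both sides equal ln(5) ≈ 1.609.
C: fails at (0, 1) — LHS = e ≈ 2.718, RHS = 1 + e ≈ 3.718.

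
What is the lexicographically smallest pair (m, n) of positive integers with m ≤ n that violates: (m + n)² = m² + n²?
(m, n) = (1, 1)

Substituting (1, 1) into the claim:
LHS = (1 + 1)² = 4
RHS = 1² + 1² = 2

Since LHS ≠ RHS, this pair disproves the claim, and no lexicographically smaller pair (m ≤ n, positive integers) does.

For instance (2, 5) is also a counterexample (LHS = 49, RHS = 29), but it's lexicographically larger.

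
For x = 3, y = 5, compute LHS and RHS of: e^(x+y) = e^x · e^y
LHS = e^(3+5) = e^8 ≈ 2981
RHS = e^3 · e^5 = e^8 ≈ 2981

LHS = RHS: the two sides agree.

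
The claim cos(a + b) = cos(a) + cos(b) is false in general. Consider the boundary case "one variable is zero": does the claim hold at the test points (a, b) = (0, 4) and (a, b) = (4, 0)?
No, fails at both test points

At (0, 4): LHS = cos(4) ≈ -0.6536 ≠ RHS = cos(4) + 1 ≈ 0.3464
At (4, 0): LHS = cos(4) ≈ -0.6536 ≠ RHS = cos(4) + 1 ≈ 0.3464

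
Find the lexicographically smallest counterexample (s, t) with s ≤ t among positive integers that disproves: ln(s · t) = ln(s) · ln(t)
(s, t) = (1, 2)

Substituting (1, 2) into the claim:
LHS = ln(1 · 2) = ln(2) ≈ 0.6931
RHS = ln(1) · ln(2) = 0

Since LHS ≠ RHS, this pair disproves the claim, and no lexicographically smaller pair (s ≤ t, positive integers) does.

For instance (1, 5) is also a counterexample (LHS = ln(5) ≈ 1.609, RHS = 0), but it's lexicographically larger.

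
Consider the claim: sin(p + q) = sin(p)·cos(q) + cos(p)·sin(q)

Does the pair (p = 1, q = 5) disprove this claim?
Substituting p = 1, q = 5:
LHS = sin(1 + 5) = sin(6) ≈ -0.2794
RHS = sin(1)·cos(5) + cos(1)·sin(5) = sin(5)·cos(1) + sin(1)·cos(5) ≈ -0.2794

The sides agree, so this pair does not disprove the claim.

Answer: No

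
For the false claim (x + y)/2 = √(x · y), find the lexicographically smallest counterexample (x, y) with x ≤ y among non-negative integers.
(x, y) = (0, 1)

At (0, 0): both sides equal 0, so it holds there.

Substituting (0, 1) into the claim:
LHS = (0 + 1)/2 = 1/2
RHS = √(0 · 1) = 0

Since LHS ≠ RHS, this pair disproves the claim, and no lexicographically smaller pair (x ≤ y, non-negative integers) does.

For instance (3, 6) is also a counterexample (LHS = 9/2, RHS = 3·√(2) ≈ 4.243), but it's lexicographically larger.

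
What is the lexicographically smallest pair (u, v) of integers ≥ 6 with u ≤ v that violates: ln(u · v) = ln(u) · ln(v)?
(u, v) = (6, 6)

Substituting (6, 6) into the claim:
LHS = ln(6 · 6) = ln(36) ≈ 3.584
RHS = ln(6) · ln(6) = ln(6)² ≈ 3.21

Since LHS ≠ RHS, this pair disproves the claim, and no lexicographically smaller pair (u ≤ v, integers ≥ 6) does.

For instance (8, 11) is also a counterexample (LHS = ln(88) ≈ 4.477, RHS = ln(8)·ln(11) ≈ 4.986), but it's lexicographically larger.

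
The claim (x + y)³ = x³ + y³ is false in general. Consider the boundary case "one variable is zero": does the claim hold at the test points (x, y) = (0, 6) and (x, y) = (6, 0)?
At (0, 6): LHS = 216, RHS = 216 → equal
At (6, 0): LHS = 216, RHS = 216 → equal

So the claim does hold at both of these boundary points, even though it is not an identity.

Answer: Yes, holds at both test points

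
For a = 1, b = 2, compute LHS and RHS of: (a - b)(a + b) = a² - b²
LHS = (1 - 2)(1 + 2) = -3
RHS = 1² - 2² = -3

LHS = RHS: the two sides agree.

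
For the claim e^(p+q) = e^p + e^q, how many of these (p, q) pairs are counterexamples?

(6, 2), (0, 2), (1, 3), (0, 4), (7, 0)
5

Testing each pair:
(6, 2): LHS = e^8 ≈ 2981, RHS = e^2 + e^6 ≈ 410.8 → counterexample
(0, 2): LHS = e^2 ≈ 7.389, RHS = 1 + e^2 ≈ 8.389 → counterexample
(1, 3): LHS = e^4 ≈ 54.6, RHS = e + e^3 ≈ 22.8 → counterexample
(0, 4): LHS = e^4 ≈ 54.6, RHS = 1 + e^4 ≈ 55.6 → counterexample
(7, 0): LHS = e^7 ≈ 1097, RHS = 1 + e^7 ≈ 1098 → counterexample

That makes 5 counterexamples.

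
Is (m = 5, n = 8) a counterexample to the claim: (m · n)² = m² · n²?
Substituting m = 5, n = 8:
LHS = (5 · 8)² = 1600
RHS = 5² · 8² = 1600

The sides agree, so this pair does not disprove the claim.

Answer: No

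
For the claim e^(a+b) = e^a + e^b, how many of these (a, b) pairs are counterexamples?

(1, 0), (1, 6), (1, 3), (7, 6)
4

Testing each pair:
(1, 0): LHS = e ≈ 2.718, RHS = 1 + e ≈ 3.718 → counterexample
(1, 6): LHS = e^7 ≈ 1097, RHS = e + e^6 ≈ 406.1 → counterexample
(1, 3): LHS = e^4 ≈ 54.6, RHS = e + e^3 ≈ 22.8 → counterexample
(7, 6): LHS = e^13 ≈ 442413.4, RHS = e^6 + e^7 ≈ 1500 → counterexample

That makes 4 counterexamples.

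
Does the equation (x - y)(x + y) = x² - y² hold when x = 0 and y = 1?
Holds

Substituting x = 0, y = 1:

LHS = (0 - 1)(0 + 1) = -1
RHS = 0² - 1² = -1

LHS = RHS, so the equation holds at this point.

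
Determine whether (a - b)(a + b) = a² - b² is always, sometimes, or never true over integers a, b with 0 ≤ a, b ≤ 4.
The identity holds for every pair in the range. For instance at (a, b) = (4, 1): both sides equal 15.

Answer: Always true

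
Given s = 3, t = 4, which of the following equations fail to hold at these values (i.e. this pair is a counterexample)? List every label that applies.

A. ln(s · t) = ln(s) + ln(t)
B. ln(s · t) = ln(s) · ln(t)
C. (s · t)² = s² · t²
Evaluating each claim at the given values:
A. LHS = ln(12) ≈ 2.485, RHS = ln(3) + ln(4) ≈ 2.485 → holds here (LHS = RHS)
B. LHS = ln(12) ≈ 2.485, RHS = ln(3)·ln(4) ≈ 1.523 → fails here (LHS ≠ RHS)
C. LHS = 144, RHS = 144 → holds here (LHS = RHS)

Answer: B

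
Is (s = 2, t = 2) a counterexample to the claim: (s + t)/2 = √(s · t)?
No

Substituting s = 2, t = 2:
LHS = (2 + 2)/2 = 2
RHS = √(2 · 2) = 2

The sides agree, so this pair does not disprove the claim.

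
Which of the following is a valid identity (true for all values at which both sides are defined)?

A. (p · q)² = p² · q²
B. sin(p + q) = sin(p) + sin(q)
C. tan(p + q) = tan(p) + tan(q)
A: holds — e.g. at (1, 5), both sides equal 25.
B: fails at (4, 5) — LHS = sin(9) ≈ 0.4121, RHS = sin(5) + sin(4) ≈ -1.716.
C: fails at (5, 8) — LHS = tan(13) ≈ 0.463, RHS = tan(8) + tan(5) ≈ -10.18.

Answer: A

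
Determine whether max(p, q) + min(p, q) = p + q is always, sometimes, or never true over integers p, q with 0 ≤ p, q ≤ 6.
The identity holds for every pair in the range. For instance at (p, q) = (5, 5): both sides equal 10.

Answer: Always true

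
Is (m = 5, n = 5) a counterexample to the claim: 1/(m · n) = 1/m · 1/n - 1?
Yes

Substituting m = 5, n = 5:
LHS = 1/(5 · 5) = 1/25
RHS = 1/5 · 1/5 - 1 = -24/25

Since LHS ≠ RHS, this pair disproves the claim.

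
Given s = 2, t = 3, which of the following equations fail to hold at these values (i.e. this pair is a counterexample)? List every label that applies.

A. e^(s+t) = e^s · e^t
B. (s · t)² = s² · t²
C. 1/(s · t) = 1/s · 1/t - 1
Evaluating each claim at the given values:
A. LHS = e^5 ≈ 148.4, RHS = e^5 ≈ 148.4 → holds here (LHS = RHS)
B. LHS = 36, RHS = 36 → holds here (LHS = RHS)
C. LHS = 1/6, RHS = -5/6 → fails here (LHS ≠ RHS)

Answer: C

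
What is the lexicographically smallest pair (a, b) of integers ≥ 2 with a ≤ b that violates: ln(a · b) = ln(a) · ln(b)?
Substituting (2, 2) into the claim:
LHS = ln(2 · 2) = ln(4) ≈ 1.386
RHS = ln(2) · ln(2) = ln(2)² ≈ 0.4805

Since LHS ≠ RHS, this pair disproves the claim, and no lexicographically smaller pair (a ≤ b, integers ≥ 2) does.

For instance (4, 7) is also a counterexample (LHS = ln(28) ≈ 3.332, RHS = ln(4)·ln(7) ≈ 2.698), but it's lexicographically larger.

Answer: (a, b) = (2, 2)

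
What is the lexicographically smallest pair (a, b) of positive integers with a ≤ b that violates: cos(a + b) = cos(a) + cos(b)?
(a, b) = (1, 1)

Substituting (1, 1) into the claim:
LHS = cos(1 + 1) = cos(2) ≈ -0.4161
RHS = cos(1) + cos(1) = 2·cos(1) ≈ 1.081

Since LHS ≠ RHS, this pair disproves the claim, and no lexicographically smaller pair (a ≤ b, positive integers) does.

For instance (5, 8) is also a counterexample (LHS = cos(13) ≈ 0.9074, RHS = cos(8) + cos(5) ≈ 0.1382), but it's lexicographically larger.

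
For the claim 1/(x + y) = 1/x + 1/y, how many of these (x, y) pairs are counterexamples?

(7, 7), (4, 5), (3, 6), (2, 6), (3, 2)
5

Testing each pair:
(7, 7): LHS = 1/14, RHS = 2/7 → counterexample
(4, 5): LHS = 1/9, RHS = 9/20 → counterexample
(3, 6): LHS = 1/9, RHS = 1/2 → counterexample
(2, 6): LHS = 1/8, RHS = 2/3 → counterexample
(3, 2): LHS = 1/5, RHS = 5/6 → counterexample

That makes 5 counterexamples.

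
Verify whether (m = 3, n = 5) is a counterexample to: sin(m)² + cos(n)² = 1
Substituting m = 3, n = 5:
LHS = sin(3)² + cos(5)² ≈ 0.1004
RHS = 1

Since LHS ≠ RHS, this pair disproves the claim.

Answer: Yes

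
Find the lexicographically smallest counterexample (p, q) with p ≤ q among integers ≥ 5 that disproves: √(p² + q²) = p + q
Substituting (5, 5) into the claim:
LHS = √(5² + 5²) = 5·√(2) ≈ 7.071
RHS = 5 + 5 = 10

Since LHS ≠ RHS, this pair disproves the claim, and no lexicographically smaller pair (p ≤ q, integers ≥ 5) does.

For instance (11, 12) is also a counterexample (LHS = √(265) ≈ 16.28, RHS = 23), but it's lexicographically larger.

Answer: (p, q) = (5, 5)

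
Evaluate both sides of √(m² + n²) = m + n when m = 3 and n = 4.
LHS = √(3² + 4²) = 5
RHS = 3 + 4 = 7

LHS ≠ RHS, so the equation does not hold here.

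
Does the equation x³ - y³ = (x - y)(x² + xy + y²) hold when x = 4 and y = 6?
Substituting x = 4, y = 6:

LHS = 4³ - 6³ = -152
RHS = (4 - 6)(4² + 4·6 + 6²) = -152

LHS = RHS, so the equation holds at this point.

Answer: Holds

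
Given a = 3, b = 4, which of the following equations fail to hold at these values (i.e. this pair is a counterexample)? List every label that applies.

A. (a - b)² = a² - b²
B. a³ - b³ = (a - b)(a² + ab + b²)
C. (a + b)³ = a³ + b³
Evaluating each claim at the given values:
A. LHS = 1, RHS = -7 → fails here (LHS ≠ RHS)
B. LHS = -37, RHS = -37 → holds here (LHS = RHS)
C. LHS = 343, RHS = 91 → fails here (LHS ≠ RHS)

Answer: A, C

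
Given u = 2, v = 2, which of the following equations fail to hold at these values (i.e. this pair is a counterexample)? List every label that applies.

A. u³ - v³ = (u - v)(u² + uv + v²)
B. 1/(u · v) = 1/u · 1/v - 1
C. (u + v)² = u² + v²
B, C

Evaluating each claim at the given values:
A. LHS = 0, RHS = 0 → holds here (LHS = RHS)
B. LHS = 1/4, RHS = -3/4 → fails here (LHS ≠ RHS)
C. LHS = 16, RHS = 8 → fails here (LHS ≠ RHS)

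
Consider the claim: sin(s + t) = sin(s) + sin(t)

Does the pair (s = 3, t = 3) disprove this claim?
Yes

Substituting s = 3, t = 3:
LHS = sin(3 + 3) = sin(6) ≈ -0.2794
RHS = sin(3) + sin(3) = 2·sin(3) ≈ 0.2822

Since LHS ≠ RHS, this pair disproves the claim.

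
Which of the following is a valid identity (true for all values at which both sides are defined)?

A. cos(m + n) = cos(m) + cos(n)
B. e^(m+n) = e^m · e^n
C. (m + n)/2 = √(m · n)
B

A: fails at (1, 1) — LHS = cos(2) ≈ -0.4161, RHS = 2·cos(1) ≈ 1.081.
B: holds — e.g. at (4, 4), both sides equal e^8 ≈ 2981.
C: fails at (2, 7) — LHS = 9/2, RHS = √(14) ≈ 3.742.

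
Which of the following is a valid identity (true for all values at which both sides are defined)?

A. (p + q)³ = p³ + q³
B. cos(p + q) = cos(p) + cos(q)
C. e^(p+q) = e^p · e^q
C

A: fails at (3, 7) — LHS = 1000, RHS = 370.
B: fails at (1, 5) — LHS = cos(6) ≈ 0.9602, RHS = cos(5) + cos(1) ≈ 0.824.
C: holds — e.g. at (3, 4), both sides equal e^7 ≈ 1097.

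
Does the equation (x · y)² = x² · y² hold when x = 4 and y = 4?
Substituting x = 4, y = 4:

LHS = (4 · 4)² = 256
RHS = 4² · 4² = 256

LHS = RHS, so the equation holds at this point.

Answer: Holds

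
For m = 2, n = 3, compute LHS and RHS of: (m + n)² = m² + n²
LHS = (2 + 3)² = 25
RHS = 2² + 3² = 13

LHS ≠ RHS, so the equation does not hold here.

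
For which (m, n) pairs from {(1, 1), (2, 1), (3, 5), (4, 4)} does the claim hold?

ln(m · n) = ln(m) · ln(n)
Testing each pair:
(1, 1): LHS = 0, RHS = 0 → holds
(2, 1): LHS = ln(2) ≈ 0.6931, RHS = 0 → fails
(3, 5): LHS = ln(15) ≈ 2.708, RHS = ln(3)·ln(5) ≈ 1.768 → fails
(4, 4): LHS = ln(16) ≈ 2.773, RHS = ln(4)² ≈ 1.922 → fails

1 of 4 pairs satisfies the claim.

Answer: (1, 1)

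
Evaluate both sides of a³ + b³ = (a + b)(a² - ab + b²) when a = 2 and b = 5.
LHS = 2³ + 5³ = 133
RHS = (2 + 5)(2² - 2·5 + 5²) = 133

LHS = RHS: the two sides agree.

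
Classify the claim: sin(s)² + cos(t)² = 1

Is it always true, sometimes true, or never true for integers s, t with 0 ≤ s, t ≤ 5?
It holds at (s, t) = (1, 1) (both sides equal 1), but fails at (s, t) = (1, 2) (LHS = cos(2)² + sin(1)² ≈ 0.8813, RHS = 1).

Answer: Sometimes true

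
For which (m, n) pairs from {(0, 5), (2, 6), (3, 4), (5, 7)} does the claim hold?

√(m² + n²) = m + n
Testing each pair:
(0, 5): LHS = 5, RHS = 5 → holds
(2, 6): LHS = 2·√(10) ≈ 6.325, RHS = 8 → fails
(3, 4): LHS = 5, RHS = 7 → fails
(5, 7): LHS = √(74) ≈ 8.602, RHS = 12 → fails

1 of 4 pairs satisfies the claim.

Answer: (0, 5)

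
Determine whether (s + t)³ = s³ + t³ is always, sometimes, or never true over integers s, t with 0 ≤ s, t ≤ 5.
It holds at (s, t) = (2, 0) (both sides equal 8), but fails at (s, t) = (2, 3) (LHS = 125, RHS = 35).

Answer: Sometimes true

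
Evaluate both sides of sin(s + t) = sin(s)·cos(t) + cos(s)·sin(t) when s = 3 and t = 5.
LHS = sin(3 + 5) = sin(8) ≈ 0.9894
RHS = sin(3)·cos(5) + cos(3)·sin(5) = sin(3)·cos(5) + sin(5)·cos(3) ≈ 0.9894

LHS = RHS: the two sides agree.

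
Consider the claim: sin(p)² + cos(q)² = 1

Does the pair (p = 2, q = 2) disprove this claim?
No

Substituting p = 2, q = 2:
LHS = sin(2)² + cos(2)² = 1
RHS = 1

The sides agree, so this pair does not disprove the claim.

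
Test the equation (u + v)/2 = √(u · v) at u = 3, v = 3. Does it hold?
Substituting u = 3, v = 3:

LHS = (3 + 3)/2 = 3
RHS = √(3 · 3) = 3

LHS = RHS, so the equation holds at this point.

Answer: Holds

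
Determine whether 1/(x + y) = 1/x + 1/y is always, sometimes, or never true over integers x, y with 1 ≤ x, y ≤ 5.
The claim fails for every pair in the range. For instance at (x, y) = (5, 3): LHS = 1/8, RHS = 8/15.

Answer: Never true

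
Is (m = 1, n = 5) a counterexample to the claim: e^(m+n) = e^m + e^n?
Yes

Substituting m = 1, n = 5:
LHS = e^(1+5) = e^6 ≈ 403.4
RHS = e^1 + e^5 = e + e^5 ≈ 151.1

Since LHS ≠ RHS, this pair disproves the claim.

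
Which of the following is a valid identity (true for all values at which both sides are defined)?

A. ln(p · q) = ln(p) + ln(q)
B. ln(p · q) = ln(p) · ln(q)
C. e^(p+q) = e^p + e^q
A

A: holds — e.g. at (3, 3), both sides equal ln(9) ≈ 2.197.
B: fails at (2, 2) — LHS = ln(4) ≈ 1.386, RHS = ln(2)² ≈ 0.4805.
C: fails at (5, 8) — LHS = e^13 ≈ 442413.4, RHS = e^5 + e^8 ≈ 3129.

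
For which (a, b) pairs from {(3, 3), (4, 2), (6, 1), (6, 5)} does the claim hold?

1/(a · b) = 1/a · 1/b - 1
Testing each pair:
(3, 3): LHS = 1/9, RHS = -8/9 → fails
(4, 2): LHS = 1/8, RHS = -7/8 → fails
(6, 1): LHS = 1/6, RHS = -5/6 → fails
(6, 5): LHS = 1/30, RHS = -29/30 → fails

No pair satisfies the claim.

Answer: None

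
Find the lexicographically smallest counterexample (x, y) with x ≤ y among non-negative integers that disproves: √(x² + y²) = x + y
(x, y) = (1, 1)

At (0, 0): both sides equal 0, so it holds there.

Substituting (1, 1) into the claim:
LHS = √(1² + 1²) = √(2) ≈ 1.414
RHS = 1 + 1 = 2

Since LHS ≠ RHS, this pair disproves the claim, and no lexicographically smaller pair (x ≤ y, non-negative integers) does.

For instance (1, 4) is also a counterexample (LHS = √(17) ≈ 4.123, RHS = 5), but it's lexicographically larger.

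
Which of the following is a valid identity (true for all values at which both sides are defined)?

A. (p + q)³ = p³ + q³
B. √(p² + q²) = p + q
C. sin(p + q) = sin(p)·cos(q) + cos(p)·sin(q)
C

A: fails at (5, 8) — LHS = 2197, RHS = 637.
B: fails at (2, 3) — LHS = √(13) ≈ 3.606, RHS = 5.
C: holds — e.g. at (2, 4), both sides equal sin(6) ≈ -0.2794.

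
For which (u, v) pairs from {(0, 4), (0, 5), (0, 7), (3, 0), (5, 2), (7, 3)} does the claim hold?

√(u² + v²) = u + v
(0, 4), (0, 5), (0, 7), (3, 0)

Testing each pair:
(0, 4): LHS = 4, RHS = 4 → holds
(0, 5): LHS = 5, RHS = 5 → holds
(0, 7): LHS = 7, RHS = 7 → holds
(3, 0): LHS = 3, RHS = 3 → holds
(5, 2): LHS = √(29) ≈ 5.385, RHS = 7 → fails
(7, 3): LHS = √(58) ≈ 7.616, RHS = 10 → fails

4 of 6 pairs satisfy the claim.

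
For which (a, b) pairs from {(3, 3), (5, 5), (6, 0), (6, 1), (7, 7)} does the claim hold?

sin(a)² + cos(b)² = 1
(3, 3), (5, 5), (7, 7)

Testing each pair:
(3, 3): LHS = sin(3)² + cos(3)² = 1, RHS = 1 → holds
(5, 5): LHS = cos(5)² + sin(5)² = 1, RHS = 1 → holds
(6, 0): LHS = sin(6)² + 1 ≈ 1.078, RHS = 1 → fails
(6, 1): LHS = sin(6)² + cos(1)² ≈ 0.37, RHS = 1 → fails
(7, 7): LHS = sin(7)² + cos(7)² = 1, RHS = 1 → holds

3 of 5 pairs satisfy the claim.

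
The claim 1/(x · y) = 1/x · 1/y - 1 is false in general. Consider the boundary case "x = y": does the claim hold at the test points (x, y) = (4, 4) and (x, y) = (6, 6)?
At (4, 4): LHS = 1/16 ≠ RHS = -15/16
At (6, 6): LHS = 1/36 ≠ RHS = -35/36

Answer: No, fails at both test points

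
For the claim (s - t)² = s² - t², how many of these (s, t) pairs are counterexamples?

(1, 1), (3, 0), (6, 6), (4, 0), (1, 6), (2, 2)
1

Testing each pair:
(1, 1): LHS = 0, RHS = 0 → satisfies claim
(3, 0): LHS = 9, RHS = 9 → satisfies claim
(6, 6): LHS = 0, RHS = 0 → satisfies claim
(4, 0): LHS = 16, RHS = 16 → satisfies claim
(1, 6): LHS = 25, RHS = -35 → counterexample
(2, 2): LHS = 0, RHS = 0 → satisfies claim

That makes 1 counterexample.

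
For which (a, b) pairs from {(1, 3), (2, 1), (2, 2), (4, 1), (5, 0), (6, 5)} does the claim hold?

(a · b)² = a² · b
(2, 1), (4, 1), (5, 0)

Testing each pair:
(1, 3): LHS = 9, RHS = 3 → fails
(2, 1): LHS = 4, RHS = 4 → holds
(2, 2): LHS = 16, RHS = 8 → fails
(4, 1): LHS = 16, RHS = 16 → holds
(5, 0): LHS = 0, RHS = 0 → holds
(6, 5): LHS = 900, RHS = 180 → fails

3 of 6 pairs satisfy the claim.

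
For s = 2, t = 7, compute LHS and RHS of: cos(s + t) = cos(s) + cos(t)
LHS = cos(2 + 7) = cos(9) ≈ -0.9111
RHS = cos(2) + cos(7) ≈ 0.3378

LHS ≠ RHS (they differ by about 1.249), so the equation does not hold here.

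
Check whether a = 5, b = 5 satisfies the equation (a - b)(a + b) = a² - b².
Holds

Substituting a = 5, b = 5:

LHS = (5 - 5)(5 + 5) = 0
RHS = 5² - 5² = 0

LHS = RHS, so the equation holds at this point.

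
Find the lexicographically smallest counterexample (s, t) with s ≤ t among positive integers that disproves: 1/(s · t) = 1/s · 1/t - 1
Substituting (1, 1) into the claim:
LHS = 1/(1 · 1) = 1
RHS = 1/1 · 1/1 - 1 = 0

Since LHS ≠ RHS, this pair disproves the claim, and no lexicographically smaller pair (s ≤ t, positive integers) does.

For instance (2, 7) is also a counterexample (LHS = 1/14, RHS = -13/14), but it's lexicographically larger.

Answer: (s, t) = (1, 1)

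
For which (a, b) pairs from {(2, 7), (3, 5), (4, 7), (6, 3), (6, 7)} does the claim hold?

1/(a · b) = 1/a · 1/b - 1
None

Testing each pair:
(2, 7): LHS = 1/14, RHS = -13/14 → fails
(3, 5): LHS = 1/15, RHS = -14/15 → fails
(4, 7): LHS = 1/28, RHS = -27/28 → fails
(6, 3): LHS = 1/18, RHS = -17/18 → fails
(6, 7): LHS = 1/42, RHS = -41/42 → fails

No pair satisfies the claim.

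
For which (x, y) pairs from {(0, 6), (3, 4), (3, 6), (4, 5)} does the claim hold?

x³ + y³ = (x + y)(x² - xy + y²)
Testing each pair:
(0, 6): LHS = 216, RHS = 216 → holds
(3, 4): LHS = 91, RHS = 91 → holds
(3, 6): LHS = 243, RHS = 243 → holds
(4, 5): LHS = 189, RHS = 189 → holds

Every pair satisfies the claim.

Answer: All pairs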